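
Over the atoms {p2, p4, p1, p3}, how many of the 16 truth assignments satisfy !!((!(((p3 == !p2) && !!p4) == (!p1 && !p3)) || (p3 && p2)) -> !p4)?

10

Initial set: {!!((!(((p3 == !p2) && !!p4) == (!p1 && !p3)) || (p3 && p2)) -> !p4)}.
!!((!(((p3 == !p2) && !!p4) == (!p1 && !p3)) || (p3 && p2)) -> !p4): drop double negation, giving ((!(((p3 == !p2) && !!p4) == (!p1 && !p3)) || (p3 && p2)) -> !p4).
((!(((p3 == !p2) && !!p4) == (!p1 && !p3)) || (p3 && p2)) -> !p4): β-rule — branch into !(!(((p3 == !p2) && !!p4) == (!p1 && !p3)) || (p3 && p2))  //  !p4.
  branch 1 (add !(!(((p3 == !p2) && !!p4) == (!p1 && !p3)) || (p3 && p2))):
    !(!(((p3 == !p2) && !!p4) == (!p1 && !p3)) || (p3 && p2)): α-rule — add !!(((p3 == !p2) && !!p4) == (!p1 && !p3)), !(p3 && p2).
    !!(((p3 == !p2) && !!p4) == (!p1 && !p3)): β-rule — branch into ((p3 == !p2) && !!p4), (!p1 && !p3)  //  !((p3 == !p2) && !!p4), !(!p1 && !p3).
      branch 1.1 (add ((p3 == !p2) && !!p4), (!p1 && !p3)):
        ((p3 == !p2) && !!p4): α-rule — add (p3 == !p2), !!p4.
        (!p1 && !p3): α-rule — add !p1, !p3.
        !!p4: drop double negation, giving p4.
        !(p3 && p2): β-rule — branch into !p3  //  !p2.
          branch 1.1.1 (add !p3):
            (p3 == !p2): β-rule — branch into p3, !p2  //  !p3, !!p2.
              branch 1.1.1.1 (add p3, !p2):
                × closes — contains both p3 and !p3.
              branch 1.1.1.2 (add !p3, !!p2):
                ○ open, literals {p1=false, p2=true, p3=false, p4=true}.
          branch 1.1.2 (add !p2):
            (p3 == !p2): β-rule — branch into p3, !p2  //  !p3, !!p2.
              branch 1.1.2.1 (add p3, !p2):
                × closes — contains both p3 and !p3.
              branch 1.1.2.2 (add !p3, !!p2):
                × closes — contains both p2 and !p2.
      branch 1.2 (add !((p3 == !p2) && !!p4), !(!p1 && !p3)):
        !(p3 && p2): β-rule — branch into !p3  //  !p2.
          branch 1.2.1 (add !p3):
            !((p3 == !p2) && !!p4): β-rule — branch into !(p3 == !p2)  //  !!!p4.
              branch 1.2.1.1 (add !(p3 == !p2)):
                !(!p1 && !p3): β-rule — branch into !!p1  //  !!p3.
                  branch 1.2.1.1.1 (add !!p1):
                    !(p3 == !p2): β-rule — branch into p3, !!p2  //  !p3, !p2.
                      branch 1.2.1.1.1.1 (add p3, !!p2):
                        × closes — contains both p3 and !p3.
                      branch 1.2.1.1.1.2 (add !p3, !p2):
                        ○ open, literals {p1=true, p2=false, p3=false}.
                  branch 1.2.1.1.2 (add !!p3):
                    × closes — contains both p3 and !p3.
              branch 1.2.1.2 (add !!!p4):
                !!!p4: drop double negation, giving !p4.
                !(!p1 && !p3): β-rule — branch into !!p1  //  !!p3.
                  branch 1.2.1.2.1 (add !!p1):
                    ○ open, literals {p1=true, p3=false, p4=false}.
                  branch 1.2.1.2.2 (add !!p3):
                    × closes — contains both p3 and !p3.
          branch 1.2.2 (add !p2):
            !((p3 == !p2) && !!p4): β-rule — branch into !(p3 == !p2)  //  !!!p4.
              branch 1.2.2.1 (add !(p3 == !p2)):
                !(!p1 && !p3): β-rule — branch into !!p1  //  !!p3.
                  branch 1.2.2.1.1 (add !!p1):
                    !(p3 == !p2): β-rule — branch into p3, !!p2  //  !p3, !p2.
                      branch 1.2.2.1.1.1 (add p3, !!p2):
                        × closes — contains both p2 and !p2.
                      branch 1.2.2.1.1.2 (add !p3, !p2):
                        ○ open, literals {p1=true, p2=false, p3=false}.
                  branch 1.2.2.1.2 (add !!p3):
                    !(p3 == !p2): β-rule — branch into p3, !!p2  //  !p3, !p2.
                      branch 1.2.2.1.2.1 (add p3, !!p2):
                        × closes — contains both p2 and !p2.
                      branch 1.2.2.1.2.2 (add !p3, !p2):
                        × closes — contains both p3 and !p3.
              branch 1.2.2.2 (add !!!p4):
                !!!p4: drop double negation, giving !p4.
                !(!p1 && !p3): β-rule — branch into !!p1  //  !!p3.
                  branch 1.2.2.2.1 (add !!p1):
                    ○ open, literals {p1=true, p2=false, p4=false}.
                  branch 1.2.2.2.2 (add !!p3):
                    ○ open, literals {p2=false, p3=true, p4=false}.
  branch 2 (add !p4):
    ○ open, literals {p4=false}.
9 branches closed, 7 open.
Each open branch fixes some atoms; the unmentioned ones are free. Counting distinct full assignments: branch {p1=false, p2=true, p3=false, p4=true} (none free) contributes 1 new; branch {p1=true, p2=false, p3=false} (p4) contributes 2 new; branch {p1=true, p3=false, p4=false} (p2) contributes 1 new; branch {p1=true, p2=false, p3=false} (p4) contributes 0 new; branch {p1=true, p2=false, p4=false} (p3) contributes 1 new; branch {p2=false, p3=true, p4=false} (p1) contributes 1 new; branch {p4=false} (p2, p1, p3) contributes 4 new. Total: 10.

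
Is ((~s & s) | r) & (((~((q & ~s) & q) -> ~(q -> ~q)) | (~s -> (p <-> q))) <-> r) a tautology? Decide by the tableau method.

Assume the negation and expand:
Initial set: {F (((~s & s) | r) & (((~((q & ~s) & q) -> ~(q -> ~q)) | (~s -> (p <-> q))) <-> r))}.
F (((~s & s) | r) & (((~((q & ~s) & q) -> ~(q -> ~q)) | (~s -> (p <-> q))) <-> r)): β-rule — branch into F ((~s & s) | r)  //  F (((~((q & ~s) & q) -> ~(q -> ~q)) | (~s -> (p <-> q))) <-> r).
  branch 1 (add F ((~s & s) | r)):
    F ((~s & s) | r): α-rule — add F (~s & s), F r.
    F (~s & s): β-rule — branch into F ~s  //  F s.
      branch 1.1 (add F ~s):
        ○ open, literals {r=false, s=true}.
      branch 1.2 (add F s):
        ○ open, literals {r=false, s=false}.
  branch 2 (add F (((~((q & ~s) & q) -> ~(q -> ~q)) | (~s -> (p <-> q))) <-> r)):
    F (((~((q & ~s) & q) -> ~(q -> ~q)) | (~s -> (p <-> q))) <-> r): β-rule — branch into T ((~((q & ~s) & q) -> ~(q -> ~q)) | (~s -> (p <-> q))), F r  //  F ((~((q & ~s) & q) -> ~(q -> ~q)) | (~s -> (p <-> q))), T r.
      branch 2.1 (add T ((~((q & ~s) & q) -> ~(q -> ~q)) | (~s -> (p <-> q))), F r):
        T ((~((q & ~s) & q) -> ~(q -> ~q)) | (~s -> (p <-> q))): β-rule — branch into T (~((q & ~s) & q) -> ~(q -> ~q))  //  T (~s -> (p <-> q)).
          branch 2.1.1 (add T (~((q & ~s) & q) -> ~(q -> ~q))):
            T (~((q & ~s) & q) -> ~(q -> ~q)): β-rule — branch into F ~((q & ~s) & q)  //  T ~(q -> ~q).
              branch 2.1.1.1 (add F ~((q & ~s) & q)):
                F ~((q & ~s) & q): α-rule — add T (q & ~s), T q.
                T (q & ~s): α-rule — add T q, T ~s.
                ○ open, literals {q=true, r=false, s=false}.
              branch 2.1.1.2 (add T ~(q -> ~q)):
                T ~(q -> ~q): α-rule — add T q, F ~q.
                ○ open, literals {q=true, r=false}.
          branch 2.1.2 (add T (~s -> (p <-> q))):
            T (~s -> (p <-> q)): β-rule — branch into F ~s  //  T (p <-> q).
              branch 2.1.2.1 (add F ~s):
                ○ open, literals {r=false, s=true}.
              branch 2.1.2.2 (add T (p <-> q)):
                T (p <-> q): β-rule — branch into T p, T q  //  F p, F q.
                  branch 2.1.2.2.1 (add T p, T q):
                    ○ open, literals {p=true, q=true, r=false}.
                  branch 2.1.2.2.2 (add F p, F q):
                    ○ open, literals {p=false, q=false, r=false}.
      branch 2.2 (add F ((~((q & ~s) & q) -> ~(q -> ~q)) | (~s -> (p <-> q))), T r):
        F ((~((q & ~s) & q) -> ~(q -> ~q)) | (~s -> (p <-> q))): α-rule — add F (~((q & ~s) & q) -> ~(q -> ~q)), F (~s -> (p <-> q)).
        F (~((q & ~s) & q) -> ~(q -> ~q)): α-rule — add T ~((q & ~s) & q), F ~(q -> ~q).
        F (~s -> (p <-> q)): α-rule — add T ~s, F (p <-> q).
        T ~((q & ~s) & q): β-rule — branch into F (q & ~s)  //  F q.
          branch 2.2.1 (add F (q & ~s)):
            F ~(q -> ~q): β-rule — branch into F q  //  T ~q.
              branch 2.2.1.1 (add F q):
                F (p <-> q): β-rule — branch into T p, F q  //  F p, T q.
                  branch 2.2.1.1.1 (add T p, F q):
                    F (q & ~s): β-rule — branch into F q  //  F ~s.
                      branch 2.2.1.1.1.1 (add F q):
                        ○ open, literals {p=true, q=false, r=true, s=false}.
                      branch 2.2.1.1.1.2 (add F ~s):
                        × closes — contains both s and ~s.
                  branch 2.2.1.1.2 (add F p, T q):
                    × closes — contains both q and ~q.
              branch 2.2.1.2 (add T ~q):
                F (p <-> q): β-rule — branch into T p, F q  //  F p, T q.
                  branch 2.2.1.2.1 (add T p, F q):
                    F (q & ~s): β-rule — branch into F q  //  F ~s.
                      branch 2.2.1.2.1.1 (add F q):
                        ○ open, literals {p=true, q=false, r=true, s=false}.
                      branch 2.2.1.2.1.2 (add F ~s):
                        × closes — contains both s and ~s.
                  branch 2.2.1.2.2 (add F p, T q):
                    × closes — contains both q and ~q.
          branch 2.2.2 (add F q):
            F ~(q -> ~q): β-rule — branch into F q  //  T ~q.
              branch 2.2.2.1 (add F q):
                F (p <-> q): β-rule — branch into T p, F q  //  F p, T q.
                  branch 2.2.2.1.1 (add T p, F q):
                    ○ open, literals {p=true, q=false, r=true, s=false}.
                  branch 2.2.2.1.2 (add F p, T q):
                    × closes — contains both q and ~q.
              branch 2.2.2.2 (add T ~q):
                F (p <-> q): β-rule — branch into T p, F q  //  F p, T q.
                  branch 2.2.2.2.1 (add T p, F q):
                    ○ open, literals {p=true, q=false, r=true, s=false}.
                  branch 2.2.2.2.2 (add F p, T q):
                    × closes — contains both q and ~q.
6 branches closed, 11 open.
An open branch gives a countermodel: r=false, s=true (unmentioned atoms arbitrary); under it the original formula is false.

Not valid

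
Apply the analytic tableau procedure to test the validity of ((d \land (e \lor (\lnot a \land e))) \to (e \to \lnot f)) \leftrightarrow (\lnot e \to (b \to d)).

Assume the negation and expand:
Initial set: {\lnot (((d \land (e \lor (\lnot a \land e))) \to (e \to \lnot f)) \leftrightarrow (\lnot e \to (b \to d)))}.
\lnot (((d \land (e \lor (\lnot a \land e))) \to (e \to \lnot f)) \leftrightarrow (\lnot e \to (b \to d))): β-rule — branch into ((d \land (e \lor (\lnot a \land e))) \to (e \to \lnot f)), \lnot (\lnot e \to (b \to d))  //  \lnot ((d \land (e \lor (\lnot a \land e))) \to (e \to \lnot f)), (\lnot e \to (b \to d)).
  branch 1 (add ((d \land (e \lor (\lnot a \land e))) \to (e \to \lnot f)), \lnot (\lnot e \to (b \to d))):
    \lnot (\lnot e \to (b \to d)): α-rule — add \lnot e, \lnot (b \to d).
    \lnot (b \to d): α-rule — add b, \lnot d.
    ((d \land (e \lor (\lnot a \land e))) \to (e \to \lnot f)): β-rule — branch into \lnot (d \land (e \lor (\lnot a \land e)))  //  (e \to \lnot f).
      branch 1.1 (add \lnot (d \land (e \lor (\lnot a \land e)))):
        \lnot (d \land (e \lor (\lnot a \land e))): β-rule — branch into \lnot d  //  \lnot (e \lor (\lnot a \land e)).
          branch 1.1.1 (add \lnot d):
            ○ open, literals {b=true, d=false, e=false}.
          branch 1.1.2 (add \lnot (e \lor (\lnot a \land e))):
            \lnot (e \lor (\lnot a \land e)): α-rule — add \lnot e, \lnot (\lnot a \land e).
            \lnot (\lnot a \land e): β-rule — branch into \lnot \lnot a  //  \lnot e.
              branch 1.1.2.1 (add \lnot \lnot a):
                ○ open, literals {a=true, b=true, d=false, e=false}.
              branch 1.1.2.2 (add \lnot e):
                ○ open, literals {b=true, d=false, e=false}.
      branch 1.2 (add (e \to \lnot f)):
        (e \to \lnot f): β-rule — branch into \lnot e  //  \lnot f.
          branch 1.2.1 (add \lnot e):
            ○ open, literals {b=true, d=false, e=false}.
          branch 1.2.2 (add \lnot f):
            ○ open, literals {b=true, d=false, e=false, f=false}.
  branch 2 (add \lnot ((d \land (e \lor (\lnot a \land e))) \to (e \to \lnot f)), (\lnot e \to (b \to d))):
    \lnot ((d \land (e \lor (\lnot a \land e))) \to (e \to \lnot f)): α-rule — add (d \land (e \lor (\lnot a \land e))), \lnot (e \to \lnot f).
    (d \land (e \lor (\lnot a \land e))): α-rule — add d, (e \lor (\lnot a \land e)).
    \lnot (e \to \lnot f): α-rule — add e, \lnot \lnot f.
    (\lnot e \to (b \to d)): β-rule — branch into \lnot \lnot e  //  (b \to d).
      branch 2.1 (add \lnot \lnot e):
        (e \lor (\lnot a \land e)): β-rule — branch into e  //  (\lnot a \land e).
          branch 2.1.1 (add e):
            ○ open, literals {d=true, e=true, f=true}.
          branch 2.1.2 (add (\lnot a \land e)):
            (\lnot a \land e): α-rule — add \lnot a, e.
            ○ open, literals {a=false, d=true, e=true, f=true}.
      branch 2.2 (add (b \to d)):
        (e \lor (\lnot a \land e)): β-rule — branch into e  //  (\lnot a \land e).
          branch 2.2.1 (add e):
            (b \to d): β-rule — branch into \lnot b  //  d.
              branch 2.2.1.1 (add \lnot b):
                ○ open, literals {b=false, d=true, e=true, f=true}.
              branch 2.2.1.2 (add d):
                ○ open, literals {d=true, e=true, f=true}.
          branch 2.2.2 (add (\lnot a \land e)):
            (\lnot a \land e): α-rule — add \lnot a, e.
            (b \to d): β-rule — branch into \lnot b  //  d.
              branch 2.2.2.1 (add \lnot b):
                ○ open, literals {a=false, b=false, d=true, e=true, f=true}.
              branch 2.2.2.2 (add d):
                ○ open, literals {a=false, d=true, e=true, f=true}.
0 branches closed, 11 open.
An open branch gives a countermodel: b=true, d=false, e=false (unmentioned atoms arbitrary); under it the original formula is false.

Not valid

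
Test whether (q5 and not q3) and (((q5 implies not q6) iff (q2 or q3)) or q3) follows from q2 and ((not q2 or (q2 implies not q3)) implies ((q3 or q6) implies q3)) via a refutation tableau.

Initial set: {T (q2 and ((not q2 or (q2 implies not q3)) implies ((q3 or q6) implies q3))); F ((q5 and not q3) and (((q5 implies not q6) iff (q2 or q3)) or q3))}.
T (q2 and ((not q2 or (q2 implies not q3)) implies ((q3 or q6) implies q3))): α-rule — add T q2, T ((not q2 or (q2 implies not q3)) implies ((q3 or q6) implies q3)).
F ((q5 and not q3) and (((q5 implies not q6) iff (q2 or q3)) or q3)): β-rule — branch into F (q5 and not q3)  //  F (((q5 implies not q6) iff (q2 or q3)) or q3).
  branch 1 (add F (q5 and not q3)):
    T ((not q2 or (q2 implies not q3)) implies ((q3 or q6) implies q3)): β-rule — branch into F (not q2 or (q2 implies not q3))  //  T ((q3 or q6) implies q3).
      branch 1.1 (add F (not q2 or (q2 implies not q3))):
        F (not q2 or (q2 implies not q3)): α-rule — add F not q2, F (q2 implies not q3).
        F (q2 implies not q3): α-rule — add T q2, F not q3.
        F (q5 and not q3): β-rule — branch into F q5  //  F not q3.
          branch 1.1.1 (add F q5):
            ○ open, literals {q2=T, q3=T, q5=F}.
          branch 1.1.2 (add F not q3):
            ○ open, literals {q2=T, q3=T}.
      branch 1.2 (add T ((q3 or q6) implies q3)):
        F (q5 and not q3): β-rule — branch into F q5  //  F not q3.
          branch 1.2.1 (add F q5):
            T ((q3 or q6) implies q3): β-rule — branch into F (q3 or q6)  //  T q3.
              branch 1.2.1.1 (add F (q3 or q6)):
                F (q3 or q6): α-rule — add F q3, F q6.
                ○ open, literals {q2=T, q3=F, q5=F, q6=F}.
              branch 1.2.1.2 (add T q3):
                ○ open, literals {q2=T, q3=T, q5=F}.
          branch 1.2.2 (add F not q3):
            T ((q3 or q6) implies q3): β-rule — branch into F (q3 or q6)  //  T q3.
              branch 1.2.2.1 (add F (q3 or q6)):
                F (q3 or q6): α-rule — add F q3, F q6.
                × closes — contains both q3 and not q3.
              branch 1.2.2.2 (add T q3):
                ○ open, literals {q2=T, q3=T}.
  branch 2 (add F (((q5 implies not q6) iff (q2 or q3)) or q3)):
    F (((q5 implies not q6) iff (q2 or q3)) or q3): α-rule — add F ((q5 implies not q6) iff (q2 or q3)), F q3.
    T ((not q2 or (q2 implies not q3)) implies ((q3 or q6) implies q3)): β-rule — branch into F (not q2 or (q2 implies not q3))  //  T ((q3 or q6) implies q3).
      branch 2.1 (add F (not q2 or (q2 implies not q3))):
        F (not q2 or (q2 implies not q3)): α-rule — add F not q2, F (q2 implies not q3).
        F (q2 implies not q3): α-rule — add T q2, F not q3.
        × closes — contains both q3 and not q3.
      branch 2.2 (add T ((q3 or q6) implies q3)):
        F ((q5 implies not q6) iff (q2 or q3)): β-rule — branch into T (q5 implies not q6), F (q2 or q3)  //  F (q5 implies not q6), T (q2 or q3).
          branch 2.2.1 (add T (q5 implies not q6), F (q2 or q3)):
            F (q2 or q3): α-rule — add F q2, F q3.
            × closes — contains both q2 and not q2.
          branch 2.2.2 (add F (q5 implies not q6), T (q2 or q3)):
            F (q5 implies not q6): α-rule — add T q5, F not q6.
            T ((q3 or q6) implies q3): β-rule — branch into F (q3 or q6)  //  T q3.
              branch 2.2.2.1 (add F (q3 or q6)):
                F (q3 or q6): α-rule — add F q3, F q6.
                × closes — contains both q6 and not q6.
              branch 2.2.2.2 (add T q3):
                × closes — contains both q3 and not q3.
5 branches closed, 5 open.
An open branch gives a countermodel: q2=T, q3=T, q5=F (unmentioned atoms arbitrary); the premises hold there but the conclusion fails.

No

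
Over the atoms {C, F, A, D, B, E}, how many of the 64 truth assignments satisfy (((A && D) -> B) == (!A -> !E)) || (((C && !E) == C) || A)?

Initial set: {((((A && D) -> B) == (!A -> !E)) || (((C && !E) == C) || A))}.
((((A && D) -> B) == (!A -> !E)) || (((C && !E) == C) || A)): β-rule — branch into (((A && D) -> B) == (!A -> !E))  //  (((C && !E) == C) || A).
  branch 1 (add (((A && D) -> B) == (!A -> !E))):
    (((A && D) -> B) == (!A -> !E)): β-rule — branch into ((A && D) -> B), (!A -> !E)  //  !((A && D) -> B), !(!A -> !E).
      branch 1.1 (add ((A && D) -> B), (!A -> !E)):
        ((A && D) -> B): β-rule — branch into !(A && D)  //  B.
          branch 1.1.1 (add !(A && D)):
            (!A -> !E): β-rule — branch into !!A  //  !E.
              branch 1.1.1.1 (add !!A):
                !(A && D): β-rule — branch into !A  //  !D.
                  branch 1.1.1.1.1 (add !A):
                    × closes — contains both A and !A.
                  branch 1.1.1.1.2 (add !D):
                    ○ open, literals {A=1, D=0}.
              branch 1.1.1.2 (add !E):
                !(A && D): β-rule — branch into !A  //  !D.
                  branch 1.1.1.2.1 (add !A):
                    ○ open, literals {A=0, E=0}.
                  branch 1.1.1.2.2 (add !D):
                    ○ open, literals {D=0, E=0}.
          branch 1.1.2 (add B):
            (!A -> !E): β-rule — branch into !!A  //  !E.
              branch 1.1.2.1 (add !!A):
                ○ open, literals {A=1, B=1}.
              branch 1.1.2.2 (add !E):
                ○ open, literals {B=1, E=0}.
      branch 1.2 (add !((A && D) -> B), !(!A -> !E)):
        !((A && D) -> B): α-rule — add (A && D), !B.
        !(!A -> !E): α-rule — add !A, !!E.
        (A && D): α-rule — add A, D.
        × closes — contains both A and !A.
  branch 2 (add (((C && !E) == C) || A)):
    (((C && !E) == C) || A): β-rule — branch into ((C && !E) == C)  //  A.
      branch 2.1 (add ((C && !E) == C)):
        ((C && !E) == C): β-rule — branch into (C && !E), C  //  !(C && !E), !C.
          branch 2.1.1 (add (C && !E), C):
            (C && !E): α-rule — add C, !E.
            ○ open, literals {C=1, E=0}.
          branch 2.1.2 (add !(C && !E), !C):
            !(C && !E): β-rule — branch into !C  //  !!E.
              branch 2.1.2.1 (add !C):
                ○ open, literals {C=0}.
              branch 2.1.2.2 (add !!E):
                ○ open, literals {C=0, E=1}.
      branch 2.2 (add A):
        ○ open, literals {A=1}.
2 branches closed, 9 open.
Each open branch fixes some atoms; the unmentioned ones are free. Counting distinct full assignments: branch {A=1, D=0} (C, F, B, E) contributes 16 new; branch {A=0, E=0} (C, F, D, B) contributes 16 new; branch {D=0, E=0} (C, F, A, B) contributes 0 new; branch {A=1, B=1} (C, F, D, E) contributes 8 new; branch {B=1, E=0} (C, F, A, D) contributes 0 new; branch {C=1, E=0} (F, A, D, B) contributes 2 new; branch {C=0} (F, A, D, B, E) contributes 12 new; branch {C=0, E=1} (F, A, D, B) contributes 0 new; branch {A=1} (C, F, D, B, E) contributes 2 new. Total: 56.

56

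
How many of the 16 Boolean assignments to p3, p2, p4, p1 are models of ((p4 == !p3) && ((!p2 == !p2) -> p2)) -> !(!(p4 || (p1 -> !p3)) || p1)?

14

Initial set: {(((p4 == !p3) && ((!p2 == !p2) -> p2)) -> !(!(p4 || (p1 -> !p3)) || p1))}.
(((p4 == !p3) && ((!p2 == !p2) -> p2)) -> !(!(p4 || (p1 -> !p3)) || p1)): β-rule — branch into !((p4 == !p3) && ((!p2 == !p2) -> p2))  //  !(!(p4 || (p1 -> !p3)) || p1).
  branch 1 (add !((p4 == !p3) && ((!p2 == !p2) -> p2))):
    !((p4 == !p3) && ((!p2 == !p2) -> p2)): β-rule — branch into !(p4 == !p3)  //  !((!p2 == !p2) -> p2).
      branch 1.1 (add !(p4 == !p3)):
        !(p4 == !p3): β-rule — branch into p4, !!p3  //  !p4, !p3.
          branch 1.1.1 (add p4, !!p3):
            ○ open, literals {p3=1, p4=1}.
          branch 1.1.2 (add !p4, !p3):
            ○ open, literals {p3=0, p4=0}.
      branch 1.2 (add !((!p2 == !p2) -> p2)):
        !((!p2 == !p2) -> p2): α-rule — add (!p2 == !p2), !p2.
        (!p2 == !p2): β-rule — branch into !p2, !p2  //  !!p2, !!p2.
          branch 1.2.1 (add !p2, !p2):
            ○ open, literals {p2=0}.
          branch 1.2.2 (add !!p2, !!p2):
            × closes — contains both p2 and !p2.
  branch 2 (add !(!(p4 || (p1 -> !p3)) || p1)):
    !(!(p4 || (p1 -> !p3)) || p1): α-rule — add !!(p4 || (p1 -> !p3)), !p1.
    !!(p4 || (p1 -> !p3)): β-rule — branch into p4  //  (p1 -> !p3).
      branch 2.1 (add p4):
        ○ open, literals {p1=0, p4=1}.
      branch 2.2 (add (p1 -> !p3)):
        (p1 -> !p3): β-rule — branch into !p1  //  !p3.
          branch 2.2.1 (add !p1):
            ○ open, literals {p1=0}.
          branch 2.2.2 (add !p3):
            ○ open, literals {p1=0, p3=0}.
1 branch closed, 6 open.
Each open branch fixes some atoms; the unmentioned ones are free. Counting distinct full assignments: branch {p3=1, p4=1} (p2, p1) contributes 4 new; branch {p3=0, p4=0} (p2, p1) contributes 4 new; branch {p2=0} (p3, p4, p1) contributes 4 new; branch {p1=0, p4=1} (p3, p2) contributes 1 new; branch {p1=0} (p3, p2, p4) contributes 1 new; branch {p1=0, p3=0} (p2, p4) contributes 0 new. Total: 14.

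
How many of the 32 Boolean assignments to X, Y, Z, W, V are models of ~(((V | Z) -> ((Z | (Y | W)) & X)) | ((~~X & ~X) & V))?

Initial set: {T ~(((V | Z) -> ((Z | (Y | W)) & X)) | ((~~X & ~X) & V))}.
T ~(((V | Z) -> ((Z | (Y | W)) & X)) | ((~~X & ~X) & V)): α-rule — add F ((V | Z) -> ((Z | (Y | W)) & X)), F ((~~X & ~X) & V).
F ((V | Z) -> ((Z | (Y | W)) & X)): α-rule — add T (V | Z), F ((Z | (Y | W)) & X).
F ((~~X & ~X) & V): β-rule — branch into F (~~X & ~X)  //  F V.
  branch 1 (add F (~~X & ~X)):
    T (V | Z): β-rule — branch into T V  //  T Z.
      branch 1.1 (add T V):
        F ((Z | (Y | W)) & X): β-rule — branch into F (Z | (Y | W))  //  F X.
          branch 1.1.1 (add F (Z | (Y | W))):
            F (Z | (Y | W)): α-rule — add F Z, F (Y | W).
            F (Y | W): α-rule — add F Y, F W.
            F (~~X & ~X): β-rule — branch into F ~~X  //  F ~X.
              branch 1.1.1.1 (add F ~~X):
                F ~~X: drop double negation, giving F X.
                ○ open, literals {V=true, W=false, X=false, Y=false, Z=false}.
              branch 1.1.1.2 (add F ~X):
                ○ open, literals {V=true, W=false, X=true, Y=false, Z=false}.
          branch 1.1.2 (add F X):
            F (~~X & ~X): β-rule — branch into F ~~X  //  F ~X.
              branch 1.1.2.1 (add F ~~X):
                F ~~X: drop double negation, giving F X.
                ○ open, literals {V=true, X=false}.
              branch 1.1.2.2 (add F ~X):
                × closes — contains both X and ~X.
      branch 1.2 (add T Z):
        F ((Z | (Y | W)) & X): β-rule — branch into F (Z | (Y | W))  //  F X.
          branch 1.2.1 (add F (Z | (Y | W))):
            F (Z | (Y | W)): α-rule — add F Z, F (Y | W).
            × closes — contains both Z and ~Z.
          branch 1.2.2 (add F X):
            F (~~X & ~X): β-rule — branch into F ~~X  //  F ~X.
              branch 1.2.2.1 (add F ~~X):
                F ~~X: drop double negation, giving F X.
                ○ open, literals {X=false, Z=true}.
              branch 1.2.2.2 (add F ~X):
                × closes — contains both X and ~X.
  branch 2 (add F V):
    T (V | Z): β-rule — branch into T V  //  T Z.
      branch 2.1 (add T V):
        × closes — contains both V and ~V.
      branch 2.2 (add T Z):
        F ((Z | (Y | W)) & X): β-rule — branch into F (Z | (Y | W))  //  F X.
          branch 2.2.1 (add F (Z | (Y | W))):
            F (Z | (Y | W)): α-rule — add F Z, F (Y | W).
            × closes — contains both Z and ~Z.
          branch 2.2.2 (add F X):
            ○ open, literals {V=false, X=false, Z=true}.
5 branches closed, 5 open.
Each open branch fixes some atoms; the unmentioned ones are free. Counting distinct full assignments: branch {V=true, W=false, X=false, Y=false, Z=false} (none free) contributes 1 new; branch {V=true, W=false, X=true, Y=false, Z=false} (none free) contributes 1 new; branch {V=true, X=false} (Y, Z, W) contributes 7 new; branch {X=false, Z=true} (Y, W, V) contributes 4 new; branch {V=false, X=false, Z=true} (Y, W) contributes 0 new. Total: 13.

13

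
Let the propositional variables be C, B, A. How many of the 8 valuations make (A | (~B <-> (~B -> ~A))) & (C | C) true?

Initial set: {((A | (~B <-> (~B -> ~A))) & (C | C))}.
((A | (~B <-> (~B -> ~A))) & (C | C)): α-rule — add (A | (~B <-> (~B -> ~A))), (C | C).
(A | (~B <-> (~B -> ~A))): β-rule — branch into A  //  (~B <-> (~B -> ~A)).
  branch 1 (add A):
    (C | C): β-rule — branch into C  //  C.
      branch 1.1 (add C):
        ○ open, literals {A=T, C=T}.
      branch 1.2 (add C):
        ○ open, literals {A=T, C=T}.
  branch 2 (add (~B <-> (~B -> ~A))):
    (C | C): β-rule — branch into C  //  C.
      branch 2.1 (add C):
        (~B <-> (~B -> ~A)): β-rule — branch into ~B, (~B -> ~A)  //  ~~B, ~(~B -> ~A).
          branch 2.1.1 (add ~B, (~B -> ~A)):
            (~B -> ~A): β-rule — branch into ~~B  //  ~A.
              branch 2.1.1.1 (add ~~B):
                × closes — contains both B and ~B.
              branch 2.1.1.2 (add ~A):
                ○ open, literals {A=F, B=F, C=T}.
          branch 2.1.2 (add ~~B, ~(~B -> ~A)):
            ~(~B -> ~A): α-rule — add ~B, ~~A.
            × closes — contains both B and ~B.
      branch 2.2 (add C):
        (~B <-> (~B -> ~A)): β-rule — branch into ~B, (~B -> ~A)  //  ~~B, ~(~B -> ~A).
          branch 2.2.1 (add ~B, (~B -> ~A)):
            (~B -> ~A): β-rule — branch into ~~B  //  ~A.
              branch 2.2.1.1 (add ~~B):
                × closes — contains both B and ~B.
              branch 2.2.1.2 (add ~A):
                ○ open, literals {A=F, B=F, C=T}.
          branch 2.2.2 (add ~~B, ~(~B -> ~A)):
            ~(~B -> ~A): α-rule — add ~B, ~~A.
            × closes — contains both B and ~B.
4 branches closed, 4 open.
Each open branch fixes some atoms; the unmentioned ones are free. Counting distinct full assignments: branch {A=T, C=T} (B) contributes 2 new; branch {A=T, C=T} (B) contributes 0 new; branch {A=F, B=F, C=T} (none free) contributes 1 new; branch {A=F, B=F, C=T} (none free) contributes 0 new. Total: 3.

3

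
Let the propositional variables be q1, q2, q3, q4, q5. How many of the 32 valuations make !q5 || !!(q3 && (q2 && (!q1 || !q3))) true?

18

Initial set: {(!q5 || !!(q3 && (q2 && (!q1 || !q3))))}.
(!q5 || !!(q3 && (q2 && (!q1 || !q3)))): β-rule — branch into !q5  //  !!(q3 && (q2 && (!q1 || !q3))).
  branch 1 (add !q5):
    ○ open, literals {q5=F}.
  branch 2 (add !!(q3 && (q2 && (!q1 || !q3)))):
    !!(q3 && (q2 && (!q1 || !q3))): drop double negation, giving (q3 && (q2 && (!q1 || !q3))).
    (q3 && (q2 && (!q1 || !q3))): α-rule — add q3, (q2 && (!q1 || !q3)).
    (q2 && (!q1 || !q3)): α-rule — add q2, (!q1 || !q3).
    (!q1 || !q3): β-rule — branch into !q1  //  !q3.
      branch 2.1 (add !q1):
        ○ open, literals {q1=F, q2=T, q3=T}.
      branch 2.2 (add !q3):
        × closes — contains both q3 and !q3.
1 branch closed, 2 open.
Each open branch fixes some atoms; the unmentioned ones are free. Counting distinct full assignments: branch {q5=F} (q1, q2, q3, q4) contributes 16 new; branch {q1=F, q2=T, q3=T} (q4, q5) contributes 2 new. Total: 18.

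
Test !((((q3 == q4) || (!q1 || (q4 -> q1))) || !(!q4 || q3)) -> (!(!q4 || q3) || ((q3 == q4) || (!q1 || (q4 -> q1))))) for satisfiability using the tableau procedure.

Initial set: {T !((((q3 == q4) || (!q1 || (q4 -> q1))) || !(!q4 || q3)) -> (!(!q4 || q3) || ((q3 == q4) || (!q1 || (q4 -> q1)))))}.
T !((((q3 == q4) || (!q1 || (q4 -> q1))) || !(!q4 || q3)) -> (!(!q4 || q3) || ((q3 == q4) || (!q1 || (q4 -> q1))))): α-rule — add T (((q3 == q4) || (!q1 || (q4 -> q1))) || !(!q4 || q3)), F (!(!q4 || q3) || ((q3 == q4) || (!q1 || (q4 -> q1)))).
F (!(!q4 || q3) || ((q3 == q4) || (!q1 || (q4 -> q1)))): α-rule — add F !(!q4 || q3), F ((q3 == q4) || (!q1 || (q4 -> q1))).
F ((q3 == q4) || (!q1 || (q4 -> q1))): α-rule — add F (q3 == q4), F (!q1 || (q4 -> q1)).
F (!q1 || (q4 -> q1)): α-rule — add F !q1, F (q4 -> q1).
F (q4 -> q1): α-rule — add T q4, F q1.
× closes — contains both q1 and !q1.
All 1 branch closes.
Every branch closed; the formula is unsatisfiable.

Unsatisfiable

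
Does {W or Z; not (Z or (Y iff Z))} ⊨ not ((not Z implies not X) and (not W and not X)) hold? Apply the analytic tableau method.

Yes

Initial set: {(W or Z); not (Z or (Y iff Z)); not not ((not Z implies not X) and (not W and not X))}.
not (Z or (Y iff Z)): α-rule — add not Z, not (Y iff Z).
not not ((not Z implies not X) and (not W and not X)): α-rule — add (not Z implies not X), (not W and not X).
(not W and not X): α-rule — add not W, not X.
(W or Z): β-rule — branch into W  //  Z.
  branch 1 (add W):
    × closes — contains both W and not W.
  branch 2 (add Z):
    × closes — contains both Z and not Z.
All 2 branches close.
Every branch closed, so the premises entail the conclusion.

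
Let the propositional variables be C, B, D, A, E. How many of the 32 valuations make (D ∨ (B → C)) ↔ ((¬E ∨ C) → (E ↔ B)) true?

20

Initial set: {((D ∨ (B → C)) ↔ ((¬E ∨ C) → (E ↔ B)))}.
((D ∨ (B → C)) ↔ ((¬E ∨ C) → (E ↔ B))): β-rule — branch into (D ∨ (B → C)), ((¬E ∨ C) → (E ↔ B))  //  ¬(D ∨ (B → C)), ¬((¬E ∨ C) → (E ↔ B)).
  branch 1 (add (D ∨ (B → C)), ((¬E ∨ C) → (E ↔ B))):
    (D ∨ (B → C)): β-rule — branch into D  //  (B → C).
      branch 1.1 (add D):
        ((¬E ∨ C) → (E ↔ B)): β-rule — branch into ¬(¬E ∨ C)  //  (E ↔ B).
          branch 1.1.1 (add ¬(¬E ∨ C)):
            ¬(¬E ∨ C): α-rule — add ¬¬E, ¬C.
            ○ open, literals {C=F, D=T, E=T}.
          branch 1.1.2 (add (E ↔ B)):
            (E ↔ B): β-rule — branch into E, B  //  ¬E, ¬B.
              branch 1.1.2.1 (add E, B):
                ○ open, literals {B=T, D=T, E=T}.
              branch 1.1.2.2 (add ¬E, ¬B):
                ○ open, literals {B=F, D=T, E=F}.
      branch 1.2 (add (B → C)):
        ((¬E ∨ C) → (E ↔ B)): β-rule — branch into ¬(¬E ∨ C)  //  (E ↔ B).
          branch 1.2.1 (add ¬(¬E ∨ C)):
            ¬(¬E ∨ C): α-rule — add ¬¬E, ¬C.
            (B → C): β-rule — branch into ¬B  //  C.
              branch 1.2.1.1 (add ¬B):
                ○ open, literals {B=F, C=F, E=T}.
              branch 1.2.1.2 (add C):
                × closes — contains both C and ¬C.
          branch 1.2.2 (add (E ↔ B)):
            (B → C): β-rule — branch into ¬B  //  C.
              branch 1.2.2.1 (add ¬B):
                (E ↔ B): β-rule — branch into E, B  //  ¬E, ¬B.
                  branch 1.2.2.1.1 (add E, B):
                    × closes — contains both B and ¬B.
                  branch 1.2.2.1.2 (add ¬E, ¬B):
                    ○ open, literals {B=F, E=F}.
              branch 1.2.2.2 (add C):
                (E ↔ B): β-rule — branch into E, B  //  ¬E, ¬B.
                  branch 1.2.2.2.1 (add E, B):
                    ○ open, literals {B=T, C=T, E=T}.
                  branch 1.2.2.2.2 (add ¬E, ¬B):
                    ○ open, literals {B=F, C=T, E=F}.
  branch 2 (add ¬(D ∨ (B → C)), ¬((¬E ∨ C) → (E ↔ B))):
    ¬(D ∨ (B → C)): α-rule — add ¬D, ¬(B → C).
    ¬((¬E ∨ C) → (E ↔ B)): α-rule — add (¬E ∨ C), ¬(E ↔ B).
    ¬(B → C): α-rule — add B, ¬C.
    (¬E ∨ C): β-rule — branch into ¬E  //  C.
      branch 2.1 (add ¬E):
        ¬(E ↔ B): β-rule — branch into E, ¬B  //  ¬E, B.
          branch 2.1.1 (add E, ¬B):
            × closes — contains both E and ¬E.
          branch 2.1.2 (add ¬E, B):
            ○ open, literals {B=T, C=F, D=F, E=F}.
      branch 2.2 (add C):
        × closes — contains both C and ¬C.
4 branches closed, 8 open.
Each open branch fixes some atoms; the unmentioned ones are free. Counting distinct full assignments: branch {C=F, D=T, E=T} (B, A) contributes 4 new; branch {B=T, D=T, E=T} (C, A) contributes 2 new; branch {B=F, D=T, E=F} (C, A) contributes 4 new; branch {B=F, C=F, E=T} (D, A) contributes 2 new; branch {B=F, E=F} (C, D, A) contributes 4 new; branch {B=T, C=T, E=T} (D, A) contributes 2 new; branch {B=F, C=T, E=F} (D, A) contributes 0 new; branch {B=T, C=F, D=F, E=F} (A) contributes 2 new. Total: 20.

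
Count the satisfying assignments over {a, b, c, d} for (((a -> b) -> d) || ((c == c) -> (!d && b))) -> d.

Initial set: {T ((((a -> b) -> d) || ((c == c) -> (!d && b))) -> d)}.
T ((((a -> b) -> d) || ((c == c) -> (!d && b))) -> d): β-rule — branch into F (((a -> b) -> d) || ((c == c) -> (!d && b)))  //  T d.
  branch 1 (add F (((a -> b) -> d) || ((c == c) -> (!d && b)))):
    F (((a -> b) -> d) || ((c == c) -> (!d && b))): α-rule — add F ((a -> b) -> d), F ((c == c) -> (!d && b)).
    F ((a -> b) -> d): α-rule — add T (a -> b), F d.
    F ((c == c) -> (!d && b)): α-rule — add T (c == c), F (!d && b).
    T (a -> b): β-rule — branch into F a  //  T b.
      branch 1.1 (add F a):
        T (c == c): β-rule — branch into T c, T c  //  F c, F c.
          branch 1.1.1 (add T c, T c):
            F (!d && b): β-rule — branch into F !d  //  F b.
              branch 1.1.1.1 (add F !d):
                × closes — contains both d and !d.
              branch 1.1.1.2 (add F b):
                ○ open, literals {a=false, b=false, c=true, d=false}.
          branch 1.1.2 (add F c, F c):
            F (!d && b): β-rule — branch into F !d  //  F b.
              branch 1.1.2.1 (add F !d):
                × closes — contains both d and !d.
              branch 1.1.2.2 (add F b):
                ○ open, literals {a=false, b=false, c=false, d=false}.
      branch 1.2 (add T b):
        T (c == c): β-rule — branch into T c, T c  //  F c, F c.
          branch 1.2.1 (add T c, T c):
            F (!d && b): β-rule — branch into F !d  //  F b.
              branch 1.2.1.1 (add F !d):
                × closes — contains both d and !d.
              branch 1.2.1.2 (add F b):
                × closes — contains both b and !b.
          branch 1.2.2 (add F c, F c):
            F (!d && b): β-rule — branch into F !d  //  F b.
              branch 1.2.2.1 (add F !d):
                × closes — contains both d and !d.
              branch 1.2.2.2 (add F b):
                × closes — contains both b and !b.
  branch 2 (add T d):
    ○ open, literals {d=true}.
6 branches closed, 3 open.
Each open branch fixes some atoms; the unmentioned ones are free. Counting distinct full assignments: branch {a=false, b=false, c=true, d=false} (none free) contributes 1 new; branch {a=false, b=false, c=false, d=false} (none free) contributes 1 new; branch {d=true} (a, b, c) contributes 8 new. Total: 10.

10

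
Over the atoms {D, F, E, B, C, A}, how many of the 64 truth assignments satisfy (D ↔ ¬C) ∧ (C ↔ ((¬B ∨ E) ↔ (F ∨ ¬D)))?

20

Initial set: {((D ↔ ¬C) ∧ (C ↔ ((¬B ∨ E) ↔ (F ∨ ¬D))))}.
((D ↔ ¬C) ∧ (C ↔ ((¬B ∨ E) ↔ (F ∨ ¬D)))): α-rule — add (D ↔ ¬C), (C ↔ ((¬B ∨ E) ↔ (F ∨ ¬D))).
(D ↔ ¬C): β-rule — branch into D, ¬C  //  ¬D, ¬¬C.
  branch 1 (add D, ¬C):
    (C ↔ ((¬B ∨ E) ↔ (F ∨ ¬D))): β-rule — branch into C, ((¬B ∨ E) ↔ (F ∨ ¬D))  //  ¬C, ¬((¬B ∨ E) ↔ (F ∨ ¬D)).
      branch 1.1 (add C, ((¬B ∨ E) ↔ (F ∨ ¬D))):
        × closes — contains both C and ¬C.
      branch 1.2 (add ¬C, ¬((¬B ∨ E) ↔ (F ∨ ¬D))):
        ¬((¬B ∨ E) ↔ (F ∨ ¬D)): β-rule — branch into (¬B ∨ E), ¬(F ∨ ¬D)  //  ¬(¬B ∨ E), (F ∨ ¬D).
          branch 1.2.1 (add (¬B ∨ E), ¬(F ∨ ¬D)):
            ¬(F ∨ ¬D): α-rule — add ¬F, ¬¬D.
            (¬B ∨ E): β-rule — branch into ¬B  //  E.
              branch 1.2.1.1 (add ¬B):
                ○ open, literals {B=F, C=F, D=T, F=F}.
              branch 1.2.1.2 (add E):
                ○ open, literals {C=F, D=T, E=T, F=F}.
          branch 1.2.2 (add ¬(¬B ∨ E), (F ∨ ¬D)):
            ¬(¬B ∨ E): α-rule — add ¬¬B, ¬E.
            (F ∨ ¬D): β-rule — branch into F  //  ¬D.
              branch 1.2.2.1 (add F):
                ○ open, literals {B=T, C=F, D=T, E=F, F=T}.
              branch 1.2.2.2 (add ¬D):
                × closes — contains both D and ¬D.
  branch 2 (add ¬D, ¬¬C):
    (C ↔ ((¬B ∨ E) ↔ (F ∨ ¬D))): β-rule — branch into C, ((¬B ∨ E) ↔ (F ∨ ¬D))  //  ¬C, ¬((¬B ∨ E) ↔ (F ∨ ¬D)).
      branch 2.1 (add C, ((¬B ∨ E) ↔ (F ∨ ¬D))):
        ((¬B ∨ E) ↔ (F ∨ ¬D)): β-rule — branch into (¬B ∨ E), (F ∨ ¬D)  //  ¬(¬B ∨ E), ¬(F ∨ ¬D).
          branch 2.1.1 (add (¬B ∨ E), (F ∨ ¬D)):
            (¬B ∨ E): β-rule — branch into ¬B  //  E.
              branch 2.1.1.1 (add ¬B):
                (F ∨ ¬D): β-rule — branch into F  //  ¬D.
                  branch 2.1.1.1.1 (add F):
                    ○ open, literals {B=F, C=T, D=F, F=T}.
                  branch 2.1.1.1.2 (add ¬D):
                    ○ open, literals {B=F, C=T, D=F}.
              branch 2.1.1.2 (add E):
                (F ∨ ¬D): β-rule — branch into F  //  ¬D.
                  branch 2.1.1.2.1 (add F):
                    ○ open, literals {C=T, D=F, E=T, F=T}.
                  branch 2.1.1.2.2 (add ¬D):
                    ○ open, literals {C=T, D=F, E=T}.
          branch 2.1.2 (add ¬(¬B ∨ E), ¬(F ∨ ¬D)):
            ¬(¬B ∨ E): α-rule — add ¬¬B, ¬E.
            ¬(F ∨ ¬D): α-rule — add ¬F, ¬¬D.
            × closes — contains both D and ¬D.
      branch 2.2 (add ¬C, ¬((¬B ∨ E) ↔ (F ∨ ¬D))):
        × closes — contains both C and ¬C.
4 branches closed, 7 open.
Each open branch fixes some atoms; the unmentioned ones are free. Counting distinct full assignments: branch {B=F, C=F, D=T, F=F} (E, A) contributes 4 new; branch {C=F, D=T, E=T, F=F} (B, A) contributes 2 new; branch {B=T, C=F, D=T, E=F, F=T} (A) contributes 2 new; branch {B=F, C=T, D=F, F=T} (E, A) contributes 4 new; branch {B=F, C=T, D=F} (F, E, A) contributes 4 new; branch {C=T, D=F, E=T, F=T} (B, A) contributes 2 new; branch {C=T, D=F, E=T} (F, B, A) contributes 2 new. Total: 20.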